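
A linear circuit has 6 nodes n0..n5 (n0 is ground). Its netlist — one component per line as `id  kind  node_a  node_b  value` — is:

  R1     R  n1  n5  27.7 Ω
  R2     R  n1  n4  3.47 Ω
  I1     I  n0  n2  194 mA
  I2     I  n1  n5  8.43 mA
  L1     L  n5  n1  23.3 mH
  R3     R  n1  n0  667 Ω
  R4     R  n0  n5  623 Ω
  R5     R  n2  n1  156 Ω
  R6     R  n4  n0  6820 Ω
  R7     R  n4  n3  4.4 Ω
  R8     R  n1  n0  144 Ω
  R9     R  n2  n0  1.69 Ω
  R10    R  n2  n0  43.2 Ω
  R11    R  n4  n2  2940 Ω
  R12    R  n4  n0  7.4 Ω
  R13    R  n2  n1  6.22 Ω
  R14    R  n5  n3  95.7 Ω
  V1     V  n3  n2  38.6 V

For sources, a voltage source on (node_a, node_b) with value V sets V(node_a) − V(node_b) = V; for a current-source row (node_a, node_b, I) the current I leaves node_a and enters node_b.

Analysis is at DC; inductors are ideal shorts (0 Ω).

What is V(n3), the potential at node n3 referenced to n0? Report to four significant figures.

MNA unknowns: 5 node voltages V₁..V_5 plus 2 source currents (L1, V1)
R1: Y=0.03610 on G[1,5]
R2: Y=0.2882 on G[1,4]
I1: z[0]−=0.194, z[2]+=0.194
I2: z[1]−=0.00843, z[5]+=0.00843
L1: row V5−V1=0, i_L1 at 5,1
R3: Y=0.001499 on G[1,0]
R4: Y=0.001605 on G[0,5]
R5: Y=0.006410 on G[2,1]
R6: Y=0.0001466 on G[4,0]
R7: Y=0.2273 on G[4,3]
R8: Y=0.006944 on G[1,0]
R9: Y=0.5917 on G[2,0]
R10: Y=0.02315 on G[2,0]
R11: Y=0.0003401 on G[4,2]
R12: Y=0.1351 on G[4,0]
R13: Y=0.1608 on G[2,1]
R14: Y=0.01045 on G[5,3]
V1: row V3−V2=38.6, i_V1 at 3,2
solve → V1=9.536, V2=-3.467, V3=35.13, V4=16.48, V5=9.536
aux → i_L1=0.2606, i_V1=-4.506

35.13 V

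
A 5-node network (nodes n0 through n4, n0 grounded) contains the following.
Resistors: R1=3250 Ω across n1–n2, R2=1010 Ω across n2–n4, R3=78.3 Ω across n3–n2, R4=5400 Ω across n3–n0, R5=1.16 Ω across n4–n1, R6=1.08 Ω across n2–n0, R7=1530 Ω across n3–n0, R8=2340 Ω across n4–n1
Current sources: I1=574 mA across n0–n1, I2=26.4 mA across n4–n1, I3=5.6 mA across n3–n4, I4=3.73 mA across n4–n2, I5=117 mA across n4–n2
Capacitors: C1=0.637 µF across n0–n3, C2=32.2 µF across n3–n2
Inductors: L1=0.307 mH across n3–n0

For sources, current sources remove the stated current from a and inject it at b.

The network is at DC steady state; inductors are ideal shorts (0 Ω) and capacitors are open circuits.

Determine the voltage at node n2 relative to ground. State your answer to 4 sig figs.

0.6175 V

Element admittances at DC:
  Y(R1) = 0.0003077 S between n1,n2
  I1: injects 0.574 A into n1 (from n0)
  Y(C1) = 0.000 S between n0,n3
  Y(R2) = 0.0009901 S between n2,n4
  I2: injects 0.0264 A into n1 (from n4)
  Y(R3) = 0.01277 S between n3,n2
  Y(R4) = 0.0001852 S between n3,n0
  I3: injects 0.0056 A into n4 (from n3)
  I4: injects 0.00373 A into n2 (from n4)
  L1: short n3↔n0 (DC inductor)
  Y(C2) = 0.000 S between n3,n2
  Y(R5) = 0.8621 S between n4,n1
  Y(R6) = 0.9259 S between n2,n0
  Y(R7) = 0.0006536 S between n3,n0
  Y(R8) = 0.0004274 S between n4,n1
  I5: injects 0.117 A into n2 (from n4)
Assemble and solve the 5×5 MNA system:
  V(n1)=354.6  V(n2)=0.6175  V(n3)=0.000  V(n4)=354.1
  i(L1)=0.002286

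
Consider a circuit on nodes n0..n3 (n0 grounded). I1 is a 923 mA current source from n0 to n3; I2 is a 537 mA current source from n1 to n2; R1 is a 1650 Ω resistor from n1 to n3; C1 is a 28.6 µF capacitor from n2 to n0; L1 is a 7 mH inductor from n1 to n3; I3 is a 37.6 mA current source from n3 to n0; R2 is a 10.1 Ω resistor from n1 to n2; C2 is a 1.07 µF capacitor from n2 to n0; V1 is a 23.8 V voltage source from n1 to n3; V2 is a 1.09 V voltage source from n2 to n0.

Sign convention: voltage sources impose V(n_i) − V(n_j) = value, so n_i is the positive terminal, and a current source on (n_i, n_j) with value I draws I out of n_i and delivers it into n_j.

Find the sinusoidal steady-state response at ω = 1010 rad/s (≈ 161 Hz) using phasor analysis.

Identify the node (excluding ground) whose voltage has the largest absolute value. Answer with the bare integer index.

Element admittances at ω=1010 rad/s:
  I1: injects 0.923 A into n3 (from n0)
  I2: injects 0.537 A into n2 (from n1)
  Y(R1) = 0.0006061+0.000j S between n1,n3
  Y(C1) = 0.000+0.02889j S between n2,n0
  Y(L1) = 0.000-0.1414j S between n1,n3
  I3: injects 0.0376 A into n0 (from n3)
  Y(R2) = 0.09901+0.000j S between n1,n2
  Y(C2) = 0.000+0.001081j S between n2,n0
  V1: constraint V(n1)−V(n3) = 23.8
  V2: constraint V(n2)−V(n0) = 1.09
Assemble and solve the 5×5 MNA system:
  V(n1)=4.609+0.000j  V(n2)=1.090+0.000j  V(n3)=-19.19+0.000j
  i(V1)=-0.8998+3.366j  i(V2)=0.8854-0.03266j

3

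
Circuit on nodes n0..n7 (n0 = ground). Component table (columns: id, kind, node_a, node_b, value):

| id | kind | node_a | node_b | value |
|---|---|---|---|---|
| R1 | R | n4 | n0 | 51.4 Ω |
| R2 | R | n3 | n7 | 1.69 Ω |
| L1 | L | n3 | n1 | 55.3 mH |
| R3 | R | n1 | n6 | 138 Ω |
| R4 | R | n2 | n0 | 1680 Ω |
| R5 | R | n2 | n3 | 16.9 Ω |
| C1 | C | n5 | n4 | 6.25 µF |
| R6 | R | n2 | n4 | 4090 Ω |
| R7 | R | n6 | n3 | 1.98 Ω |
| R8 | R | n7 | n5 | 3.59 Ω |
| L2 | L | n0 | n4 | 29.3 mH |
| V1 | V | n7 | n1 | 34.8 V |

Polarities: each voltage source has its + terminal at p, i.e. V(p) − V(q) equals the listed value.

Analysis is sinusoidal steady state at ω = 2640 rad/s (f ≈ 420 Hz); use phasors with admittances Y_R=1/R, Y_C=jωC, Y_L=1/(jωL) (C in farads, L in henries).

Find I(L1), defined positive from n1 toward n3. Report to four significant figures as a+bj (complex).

Apply KCL at each of the 7 non-ground nodes and solve the resulting linear system.
Node n1: branches {L1, R3, V1} → V_1 = -34.80-0.02433j
Node n2: branches {R4, R5, R6} → V_2 = -0.4164+0.3632j
Node n3: branches {R2, L1, R5, R7} → V_3 = -0.4223+0.3684j
Node n4: branches {R1, C1, R6, L2} → V_4 = 0.01396-0.001837j
Node n5: branches {C1, R8} → V_5 = -0.004554-0.02323j
Node n6: branches {R3, R7} → V_6 = -0.9086+0.3628j
Node n7: branches {R2, R8, V1} → V_7 = -0.003287-0.02433j
Source currents: i(V1)=-0.2483+0.2327j

-0.002690+0.2355j A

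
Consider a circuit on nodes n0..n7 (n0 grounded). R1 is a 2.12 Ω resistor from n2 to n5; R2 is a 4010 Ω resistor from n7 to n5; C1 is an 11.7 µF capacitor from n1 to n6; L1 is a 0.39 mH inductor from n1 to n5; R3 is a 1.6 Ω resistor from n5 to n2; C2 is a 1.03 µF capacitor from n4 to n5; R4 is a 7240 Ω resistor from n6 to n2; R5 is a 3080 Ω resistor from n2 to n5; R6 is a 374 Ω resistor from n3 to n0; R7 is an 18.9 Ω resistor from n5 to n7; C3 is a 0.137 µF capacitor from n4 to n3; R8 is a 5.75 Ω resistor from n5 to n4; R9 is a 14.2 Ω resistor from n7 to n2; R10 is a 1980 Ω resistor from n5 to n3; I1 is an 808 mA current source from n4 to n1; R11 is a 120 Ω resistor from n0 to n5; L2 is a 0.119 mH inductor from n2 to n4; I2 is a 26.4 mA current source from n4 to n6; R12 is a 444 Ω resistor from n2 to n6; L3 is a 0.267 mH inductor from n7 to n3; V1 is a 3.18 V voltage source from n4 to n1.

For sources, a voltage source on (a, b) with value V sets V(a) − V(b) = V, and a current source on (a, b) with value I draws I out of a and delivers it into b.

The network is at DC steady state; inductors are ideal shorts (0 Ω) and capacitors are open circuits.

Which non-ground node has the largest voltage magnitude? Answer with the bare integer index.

6

Element admittances at DC:
  Y(R1) = 0.4717 S between n2,n5
  Y(R2) = 0.0002494 S between n7,n5
  Y(C1) = 0.000 S between n1,n6
  L1: short n1↔n5 (DC inductor)
  Y(R3) = 0.6250 S between n5,n2
  Y(C2) = 0.000 S between n4,n5
  Y(R4) = 0.0001381 S between n6,n2
  Y(R5) = 0.0003247 S between n2,n5
  Y(R6) = 0.002674 S between n3,n0
  Y(R7) = 0.05291 S between n5,n7
  Y(C3) = 0.000 S between n4,n3
  Y(R8) = 0.1739 S between n5,n4
  Y(R9) = 0.07042 S between n7,n2
  Y(R10) = 0.0005051 S between n5,n3
  I1: injects 0.808 A into n1 (from n4)
  Y(R11) = 0.008333 S between n0,n5
  L2: short n2↔n4 (DC inductor)
  I2: injects 0.0264 A into n6 (from n4)
  Y(R12) = 0.002252 S between n2,n6
  L3: short n7↔n3 (DC inductor)
  V1: constraint V(n4)−V(n1) = 3.18
Assemble and solve the 11×11 MNA system:
  V(n1)=-0.4314  V(n2)=2.749  V(n3)=1.344  V(n4)=2.749  V(n5)=-0.4314  V(n6)=13.79  V(n7)=1.344
  i(L1)=-4.140  i(L2)=-3.561  i(L3)=0.004492  i(V1)=-4.948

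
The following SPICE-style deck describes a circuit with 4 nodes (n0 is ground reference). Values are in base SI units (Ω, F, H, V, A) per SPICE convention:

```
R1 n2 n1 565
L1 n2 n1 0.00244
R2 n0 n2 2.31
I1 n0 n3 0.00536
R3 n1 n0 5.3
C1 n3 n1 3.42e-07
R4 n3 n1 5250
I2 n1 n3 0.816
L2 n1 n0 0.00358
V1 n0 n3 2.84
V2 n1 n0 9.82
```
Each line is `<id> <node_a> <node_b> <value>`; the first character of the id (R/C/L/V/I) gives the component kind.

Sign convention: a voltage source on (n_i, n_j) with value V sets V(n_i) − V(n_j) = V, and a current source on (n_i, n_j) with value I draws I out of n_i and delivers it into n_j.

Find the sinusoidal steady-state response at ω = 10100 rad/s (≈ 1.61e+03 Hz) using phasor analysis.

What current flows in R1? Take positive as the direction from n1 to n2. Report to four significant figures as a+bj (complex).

0.01716+0.001602j A

Element admittances at ω=10100 rad/s:
  Y(R1) = 0.001770+0.000j S between n2,n1
  Y(L1) = 0.000-0.04058j S between n2,n1
  Y(R2) = 0.4329+0.000j S between n0,n2
  I1: injects 0.00536 A into n3 (from n0)
  Y(R3) = 0.1887+0.000j S between n1,n0
  Y(C1) = 0.000+0.003454j S between n3,n1
  Y(R4) = 0.0001905+0.000j S between n3,n1
  I2: injects 0.816 A into n3 (from n1)
  Y(L2) = 0.000-0.02766j S between n1,n0
  V1: constraint V(n0)−V(n3) = 2.84
  V2: constraint V(n1)−V(n0) = 9.82
Assemble and solve the 5×5 MNA system:
  V(n1)=9.820+0.000j  V(n2)=0.1245-0.9051j  V(n3)=-2.840+0.000j
  i(V1)=-0.8238-0.04373j  i(V2)=-2.725+0.6197j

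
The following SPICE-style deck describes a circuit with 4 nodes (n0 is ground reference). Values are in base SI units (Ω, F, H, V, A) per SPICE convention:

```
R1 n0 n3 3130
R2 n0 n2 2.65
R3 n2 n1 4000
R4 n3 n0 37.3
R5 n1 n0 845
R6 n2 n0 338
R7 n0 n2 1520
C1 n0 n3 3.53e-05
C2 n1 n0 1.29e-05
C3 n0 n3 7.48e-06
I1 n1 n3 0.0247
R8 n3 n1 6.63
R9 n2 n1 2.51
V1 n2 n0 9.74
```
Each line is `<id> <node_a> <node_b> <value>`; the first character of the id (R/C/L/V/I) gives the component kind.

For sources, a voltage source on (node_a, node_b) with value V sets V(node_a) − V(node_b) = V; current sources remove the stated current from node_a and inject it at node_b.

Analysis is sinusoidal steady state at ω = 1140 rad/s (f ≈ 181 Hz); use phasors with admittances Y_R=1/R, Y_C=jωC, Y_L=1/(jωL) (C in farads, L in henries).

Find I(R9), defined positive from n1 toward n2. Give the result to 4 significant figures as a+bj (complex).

Element admittances at ω=1140 rad/s:
  Y(R1) = 0.0003195+0.000j S between n0,n3
  Y(R2) = 0.3774+0.000j S between n0,n2
  Y(R3) = 0.0002500+0.000j S between n2,n1
  Y(R4) = 0.02681+0.000j S between n3,n0
  Y(R5) = 0.001183+0.000j S between n1,n0
  Y(R6) = 0.002959+0.000j S between n2,n0
  Y(R7) = 0.0006579+0.000j S between n0,n2
  Y(C1) = 0.000+0.04024j S between n0,n3
  Y(C2) = 0.000+0.01471j S between n1,n0
  Y(C3) = 0.000+0.008527j S between n0,n3
  I1: injects 0.0247 A into n3 (from n1)
  Y(R8) = 0.1508+0.000j S between n3,n1
  Y(R9) = 0.3984+0.000j S between n2,n1
  V1: constraint V(n2)−V(n0) = 9.74
Assemble and solve the 4×4 MNA system:
  V(n1)=8.873-0.9843j  V(n2)=9.740+0.000j  V(n3)=6.912-2.728j
  i(V1)=-4.056-0.3924j

-0.3453-0.3921j A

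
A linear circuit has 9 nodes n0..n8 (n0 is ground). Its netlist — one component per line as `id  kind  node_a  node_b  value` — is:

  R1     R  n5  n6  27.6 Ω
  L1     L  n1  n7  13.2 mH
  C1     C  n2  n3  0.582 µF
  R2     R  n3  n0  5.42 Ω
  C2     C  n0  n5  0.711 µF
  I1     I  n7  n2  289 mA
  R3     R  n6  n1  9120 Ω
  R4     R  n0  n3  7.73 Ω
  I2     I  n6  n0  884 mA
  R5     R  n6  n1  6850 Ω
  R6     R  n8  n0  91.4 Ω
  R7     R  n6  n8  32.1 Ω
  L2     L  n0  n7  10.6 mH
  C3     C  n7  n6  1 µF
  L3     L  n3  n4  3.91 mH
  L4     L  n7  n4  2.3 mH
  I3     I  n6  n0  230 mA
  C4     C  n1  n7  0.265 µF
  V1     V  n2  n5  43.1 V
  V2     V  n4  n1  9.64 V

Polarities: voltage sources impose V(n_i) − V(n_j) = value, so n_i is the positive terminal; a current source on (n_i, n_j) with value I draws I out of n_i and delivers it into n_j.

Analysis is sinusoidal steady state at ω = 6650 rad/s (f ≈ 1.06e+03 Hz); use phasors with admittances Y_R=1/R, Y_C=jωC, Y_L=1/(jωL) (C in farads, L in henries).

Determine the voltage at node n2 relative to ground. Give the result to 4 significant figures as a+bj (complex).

24.06+28.92j V

Element admittances at ω=6650 rad/s:
  Y(R1) = 0.03623+0.000j S between n5,n6
  Y(L1) = 0.000-0.01139j S between n1,n7
  Y(C1) = 0.000+0.003870j S between n2,n3
  Y(R2) = 0.1845+0.000j S between n3,n0
  Y(C2) = 0.000+0.004728j S between n0,n5
  I1: injects 0.289 A into n2 (from n7)
  Y(R3) = 0.0001096+0.000j S between n6,n1
  Y(R4) = 0.1294+0.000j S between n0,n3
  I2: injects 0.884 A into n0 (from n6)
  Y(R5) = 0.0001460+0.000j S between n6,n1
  Y(R6) = 0.01094+0.000j S between n8,n0
  Y(R7) = 0.03115+0.000j S between n6,n8
  Y(L2) = 0.000-0.01419j S between n0,n7
  Y(C3) = 0.000+0.006650j S between n7,n6
  Y(L3) = 0.000-0.03846j S between n3,n4
  Y(L4) = 0.000-0.06538j S between n7,n4
  I3: injects 0.23 A into n0 (from n6)
  Y(C4) = 0.000+0.001762j S between n1,n7
  V1: constraint V(n2)−V(n5) = 43.1
  V2: constraint V(n4)−V(n1) = 9.64
Assemble and solve the 10×10 MNA system:
  V(n1)=-6.476-10.06j  V(n2)=24.06+28.92j  V(n3)=-1.561-0.2631j  V(n4)=3.164-10.06j  V(n5)=-19.04+28.92j  V(n6)=-33.91+29.17j  V(n7)=4.482-15.00j  V(n8)=-25.10+21.59j
  i(V1)=0.4019-0.09914j  i(V2)=0.05451+0.09550j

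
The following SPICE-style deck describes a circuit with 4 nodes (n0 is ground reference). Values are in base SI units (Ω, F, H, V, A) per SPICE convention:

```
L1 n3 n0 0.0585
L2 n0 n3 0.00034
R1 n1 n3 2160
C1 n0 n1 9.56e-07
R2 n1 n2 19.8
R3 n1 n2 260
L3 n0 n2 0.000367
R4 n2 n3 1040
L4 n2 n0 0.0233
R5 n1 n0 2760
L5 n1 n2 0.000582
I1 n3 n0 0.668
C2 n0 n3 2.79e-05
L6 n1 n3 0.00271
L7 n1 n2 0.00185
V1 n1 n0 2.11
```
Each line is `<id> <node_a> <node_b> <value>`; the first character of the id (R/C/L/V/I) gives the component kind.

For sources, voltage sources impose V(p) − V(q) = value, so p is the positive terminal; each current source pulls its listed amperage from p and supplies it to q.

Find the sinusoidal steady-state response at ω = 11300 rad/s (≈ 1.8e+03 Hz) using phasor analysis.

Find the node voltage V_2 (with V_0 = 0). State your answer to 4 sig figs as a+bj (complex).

Apply KCL at each of the 3 non-ground nodes and solve the resulting linear system.
Node n1: branches {R1, C1, R2, R3, R5, L5, L6, L7, V1} → V_1 = 2.110+0.000j
Node n2: branches {R2, R3, L3, R4, L4, L5, L7} → V_2 = 0.8965+0.1345j
Node n3: branches {L1, L2, R1, R4, I1, C2, L6} → V_3 = -5.466+31.62j
Source currents: i(V1)=0.9892+0.4891j

0.8965+0.1345j V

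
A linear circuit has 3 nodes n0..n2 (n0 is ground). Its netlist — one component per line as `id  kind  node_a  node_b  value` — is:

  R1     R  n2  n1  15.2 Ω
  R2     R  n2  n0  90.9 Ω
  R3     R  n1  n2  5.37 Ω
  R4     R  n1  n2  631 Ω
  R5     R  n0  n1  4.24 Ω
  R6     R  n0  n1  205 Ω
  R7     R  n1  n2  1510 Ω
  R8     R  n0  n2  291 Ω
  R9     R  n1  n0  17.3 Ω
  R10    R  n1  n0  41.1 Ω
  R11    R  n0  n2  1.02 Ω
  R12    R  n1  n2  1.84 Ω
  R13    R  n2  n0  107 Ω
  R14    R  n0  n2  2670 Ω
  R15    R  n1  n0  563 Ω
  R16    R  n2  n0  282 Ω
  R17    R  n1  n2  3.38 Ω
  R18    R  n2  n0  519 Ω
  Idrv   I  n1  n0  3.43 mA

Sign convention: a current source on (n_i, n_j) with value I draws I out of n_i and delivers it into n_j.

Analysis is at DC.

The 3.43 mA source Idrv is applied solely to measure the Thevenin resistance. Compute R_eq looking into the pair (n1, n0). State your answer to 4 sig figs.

MNA unknowns: 2 node voltages V₁..V_2
R1: Y=0.06579 on G[2,1]
R2: Y=0.01100 on G[2,0]
R3: Y=0.1862 on G[1,2]
R4: Y=0.001585 on G[1,2]
R5: Y=0.2358 on G[0,1]
R6: Y=0.004878 on G[0,1]
R7: Y=0.0006623 on G[1,2]
R8: Y=0.003436 on G[0,2]
R9: Y=0.05780 on G[1,0]
R10: Y=0.02433 on G[1,0]
R11: Y=0.9804 on G[0,2]
R12: Y=0.5435 on G[1,2]
R13: Y=0.009346 on G[2,0]
R14: Y=0.0003745 on G[0,2]
R15: Y=0.001776 on G[1,0]
R16: Y=0.003546 on G[2,0]
R17: Y=0.2959 on G[1,2]
R18: Y=0.001927 on G[2,0]
Idrv: z[1]−=0.00343, z[0]+=0.00343
solve → V1=-0.004037, V2=-0.002099

R_eq = 1.177 Ω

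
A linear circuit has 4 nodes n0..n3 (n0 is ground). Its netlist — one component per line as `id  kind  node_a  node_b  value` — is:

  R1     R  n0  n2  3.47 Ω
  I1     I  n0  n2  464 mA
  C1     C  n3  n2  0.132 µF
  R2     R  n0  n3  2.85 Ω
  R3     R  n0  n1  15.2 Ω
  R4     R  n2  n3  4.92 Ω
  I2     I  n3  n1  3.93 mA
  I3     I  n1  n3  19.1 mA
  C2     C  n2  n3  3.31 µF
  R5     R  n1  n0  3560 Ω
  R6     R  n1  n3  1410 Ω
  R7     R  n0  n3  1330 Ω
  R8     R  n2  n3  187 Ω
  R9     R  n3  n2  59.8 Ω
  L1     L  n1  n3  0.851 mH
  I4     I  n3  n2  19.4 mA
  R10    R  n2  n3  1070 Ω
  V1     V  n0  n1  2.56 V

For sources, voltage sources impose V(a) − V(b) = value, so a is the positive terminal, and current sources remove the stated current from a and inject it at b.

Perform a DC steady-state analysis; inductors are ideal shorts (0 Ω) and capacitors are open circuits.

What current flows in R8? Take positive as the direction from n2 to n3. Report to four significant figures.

Apply KCL at each of the 3 non-ground nodes and solve the resulting linear system.
Node n1: branches {R3, I2, I3, R5, R6, L1, V1} → V_1 = -2.560
Node n2: branches {R1, I1, C1, R4, C2, R8, R9, I4, R10} → V_2 = -0.1863
Node n3: branches {C1, R2, R4, I2, I3, C2, R6, R7, R8, R9, L1, I4, R10} → V_3 = -2.560
Source currents: i(L1)=-1.433, i(V1)=-1.587

0.01269 A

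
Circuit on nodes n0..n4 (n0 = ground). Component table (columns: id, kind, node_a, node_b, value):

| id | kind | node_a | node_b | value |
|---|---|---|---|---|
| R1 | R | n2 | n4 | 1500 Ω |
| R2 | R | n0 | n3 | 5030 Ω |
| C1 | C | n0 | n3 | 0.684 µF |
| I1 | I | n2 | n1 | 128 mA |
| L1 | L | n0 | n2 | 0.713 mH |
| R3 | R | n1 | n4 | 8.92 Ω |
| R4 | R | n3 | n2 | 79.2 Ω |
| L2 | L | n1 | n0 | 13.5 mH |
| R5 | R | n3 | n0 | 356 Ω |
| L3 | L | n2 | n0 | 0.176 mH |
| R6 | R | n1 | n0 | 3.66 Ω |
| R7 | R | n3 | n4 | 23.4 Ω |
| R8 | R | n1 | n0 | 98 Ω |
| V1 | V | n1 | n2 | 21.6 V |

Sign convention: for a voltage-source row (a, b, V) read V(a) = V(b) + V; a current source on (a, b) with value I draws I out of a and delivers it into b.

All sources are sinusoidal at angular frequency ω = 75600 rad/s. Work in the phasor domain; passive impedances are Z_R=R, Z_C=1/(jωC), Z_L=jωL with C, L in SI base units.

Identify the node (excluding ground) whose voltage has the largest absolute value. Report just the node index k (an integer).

2

Element admittances at ω=75600 rad/s:
  Y(R1) = 0.0006667+0.000j S between n2,n4
  Y(R2) = 0.0001988+0.000j S between n0,n3
  Y(C1) = 0.000+0.05171j S between n0,n3
  I1: injects 0.128 A into n1 (from n2)
  Y(L1) = 0.000-0.01855j S between n0,n2
  Y(R3) = 0.1121+0.000j S between n1,n4
  Y(R4) = 0.01263+0.000j S between n3,n2
  Y(L2) = 0.000-0.0009798j S between n1,n0
  Y(R5) = 0.002809+0.000j S between n3,n0
  Y(L3) = 0.000-0.07516j S between n2,n0
  Y(R6) = 0.2732+0.000j S between n1,n0
  Y(R7) = 0.04274+0.000j S between n3,n4
  Y(R8) = 0.01020+0.000j S between n1,n0
  V1: constraint V(n1)−V(n2) = 21.6
Assemble and solve the 5×5 MNA system:
  V(n1)=1.890-5.684j  V(n2)=-19.71-5.684j  V(n3)=-4.513-0.3121j  V(n4)=0.03771-4.207j
  i(V1)=-0.6097+1.778j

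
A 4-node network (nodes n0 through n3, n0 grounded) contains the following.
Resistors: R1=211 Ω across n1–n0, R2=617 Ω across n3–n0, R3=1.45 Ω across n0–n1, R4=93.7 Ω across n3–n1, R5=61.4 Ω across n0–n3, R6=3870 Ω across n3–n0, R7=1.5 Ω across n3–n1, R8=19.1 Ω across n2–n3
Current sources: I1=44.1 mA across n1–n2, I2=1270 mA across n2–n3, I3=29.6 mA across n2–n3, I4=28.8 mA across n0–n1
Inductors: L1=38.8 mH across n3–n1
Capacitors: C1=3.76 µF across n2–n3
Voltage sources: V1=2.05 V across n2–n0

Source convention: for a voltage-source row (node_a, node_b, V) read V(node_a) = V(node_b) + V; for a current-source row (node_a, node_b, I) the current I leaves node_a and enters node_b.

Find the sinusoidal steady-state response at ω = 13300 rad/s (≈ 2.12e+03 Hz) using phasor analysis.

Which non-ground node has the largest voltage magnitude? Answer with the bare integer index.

Element admittances at ω=13300 rad/s:
  Y(R1) = 0.004739+0.000j S between n1,n0
  I1: injects 0.0441 A into n2 (from n1)
  Y(L1) = 0.000-0.001938j S between n3,n1
  Y(R2) = 0.001621+0.000j S between n3,n0
  I2: injects 1.27 A into n3 (from n2)
  I3: injects 0.0296 A into n3 (from n2)
  Y(C1) = 0.000+0.05001j S between n2,n3
  Y(R3) = 0.6897+0.000j S between n0,n1
  I4: injects 0.0288 A into n1 (from n0)
  Y(R4) = 0.01067+0.000j S between n3,n1
  Y(R5) = 0.01629+0.000j S between n0,n3
  Y(R6) = 0.0002584+0.000j S between n3,n0
  Y(R7) = 0.6667+0.000j S between n3,n1
  Y(R8) = 0.05236+0.000j S between n2,n3
  V1: constraint V(n2)−V(n0) = 2.05
Assemble and solve the 4×4 MNA system:
  V(n1)=1.651-0.07905j  V(n2)=2.050+0.000j  V(n3)=3.366-0.1552j
  i(V1)=-1.179+0.05771j

3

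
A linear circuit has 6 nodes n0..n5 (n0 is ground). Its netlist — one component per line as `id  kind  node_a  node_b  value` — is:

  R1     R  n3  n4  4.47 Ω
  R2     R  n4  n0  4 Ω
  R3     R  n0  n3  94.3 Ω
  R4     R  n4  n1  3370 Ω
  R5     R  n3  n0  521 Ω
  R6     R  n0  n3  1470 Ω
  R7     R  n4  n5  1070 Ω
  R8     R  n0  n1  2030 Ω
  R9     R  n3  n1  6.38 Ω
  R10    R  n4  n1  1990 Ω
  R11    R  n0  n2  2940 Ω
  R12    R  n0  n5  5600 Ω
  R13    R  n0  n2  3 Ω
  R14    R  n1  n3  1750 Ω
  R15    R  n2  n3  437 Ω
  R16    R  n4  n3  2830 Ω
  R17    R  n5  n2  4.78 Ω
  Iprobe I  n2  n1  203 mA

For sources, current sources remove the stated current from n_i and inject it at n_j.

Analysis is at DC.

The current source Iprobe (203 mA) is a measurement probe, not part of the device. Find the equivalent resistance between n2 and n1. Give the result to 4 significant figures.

R_eq = 16.50 Ω

Apply KCL at each of the 5 non-ground nodes and solve the resulting linear system.
Node n1: branches {R4, R8, R9, R10, R14, Iprobe} → V_1 = 2.759
Node n2: branches {R11, R13, R15, R17, Iprobe} → V_2 = -0.5902
Node n3: branches {R1, R3, R5, R6, R9, R14, R15, R16} → V_3 = 1.488
Node n4: branches {R1, R2, R4, R7, R10, R16} → V_4 = 0.7041
Node n5: branches {R7, R12, R17} → V_5 = -0.5840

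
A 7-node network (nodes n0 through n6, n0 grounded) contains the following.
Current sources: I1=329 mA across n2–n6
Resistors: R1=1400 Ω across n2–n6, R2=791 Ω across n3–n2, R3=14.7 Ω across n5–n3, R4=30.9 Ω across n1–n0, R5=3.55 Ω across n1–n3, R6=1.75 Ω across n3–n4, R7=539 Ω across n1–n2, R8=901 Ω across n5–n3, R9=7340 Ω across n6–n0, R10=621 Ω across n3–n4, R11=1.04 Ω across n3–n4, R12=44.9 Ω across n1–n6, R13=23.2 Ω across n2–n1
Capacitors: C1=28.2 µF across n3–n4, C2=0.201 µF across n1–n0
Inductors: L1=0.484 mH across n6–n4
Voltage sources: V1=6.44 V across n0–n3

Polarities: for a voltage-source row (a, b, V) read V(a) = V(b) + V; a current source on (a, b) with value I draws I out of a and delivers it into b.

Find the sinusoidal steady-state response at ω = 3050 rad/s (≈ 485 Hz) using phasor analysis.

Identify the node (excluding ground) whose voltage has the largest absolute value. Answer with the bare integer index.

2

Element admittances at ω=3050 rad/s:
  I1: injects 0.329 A into n6 (from n2)
  Y(R1) = 0.0007143+0.000j S between n2,n6
  Y(R2) = 0.001264+0.000j S between n3,n2
  Y(R3) = 0.06803+0.000j S between n5,n3
  Y(C1) = 0.000+0.08601j S between n3,n4
  Y(R4) = 0.03236+0.000j S between n1,n0
  Y(R5) = 0.2817+0.000j S between n1,n3
  Y(C2) = 0.000+0.0006131j S between n1,n0
  Y(R6) = 0.5714+0.000j S between n3,n4
  Y(R7) = 0.001855+0.000j S between n1,n2
  Y(R8) = 0.001110+0.000j S between n5,n3
  Y(R9) = 0.0001362+0.000j S between n6,n0
  Y(R10) = 0.001610+0.000j S between n3,n4
  Y(R11) = 0.9615+0.000j S between n3,n4
  Y(R12) = 0.02227+0.000j S between n1,n6
  Y(R13) = 0.04310+0.000j S between n2,n1
  Y(L1) = 0.000-0.6774j S between n6,n4
  V1: constraint V(n0)−V(n3) = 6.44
Assemble and solve the 7×7 MNA system:
  V(n1)=-6.741+0.04239j  V(n2)=-13.73+0.04737j  V(n3)=-6.440+0.000j  V(n4)=-6.237-0.01744j  V(n5)=-6.440+0.000j  V(n6)=-6.223+0.4446j
  i(V1)=-0.2190-0.002700j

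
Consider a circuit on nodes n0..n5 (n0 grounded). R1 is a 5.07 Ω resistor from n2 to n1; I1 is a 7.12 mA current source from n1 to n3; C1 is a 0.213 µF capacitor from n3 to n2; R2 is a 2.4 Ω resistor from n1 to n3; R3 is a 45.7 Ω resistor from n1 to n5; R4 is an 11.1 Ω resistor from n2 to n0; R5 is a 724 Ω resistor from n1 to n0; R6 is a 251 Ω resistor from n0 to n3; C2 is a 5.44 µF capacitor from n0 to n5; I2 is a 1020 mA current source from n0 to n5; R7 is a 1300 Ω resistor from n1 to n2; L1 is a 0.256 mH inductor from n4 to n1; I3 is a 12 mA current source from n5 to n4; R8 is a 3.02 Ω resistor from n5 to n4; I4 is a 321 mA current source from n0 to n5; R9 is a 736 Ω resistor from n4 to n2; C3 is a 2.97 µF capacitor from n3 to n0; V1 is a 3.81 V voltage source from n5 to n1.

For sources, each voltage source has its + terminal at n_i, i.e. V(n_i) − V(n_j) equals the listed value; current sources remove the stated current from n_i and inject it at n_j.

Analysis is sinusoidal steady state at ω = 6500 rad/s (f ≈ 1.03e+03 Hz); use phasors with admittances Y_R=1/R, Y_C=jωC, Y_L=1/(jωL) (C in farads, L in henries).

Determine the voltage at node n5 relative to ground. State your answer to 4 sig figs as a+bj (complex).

Element admittances at ω=6500 rad/s:
  Y(R1) = 0.1972+0.000j S between n2,n1
  I1: injects 0.00712 A into n3 (from n1)
  Y(C1) = 0.000+0.001384j S between n3,n2
  Y(R2) = 0.4167+0.000j S between n1,n3
  Y(R3) = 0.02188+0.000j S between n1,n5
  Y(R4) = 0.09009+0.000j S between n2,n0
  Y(R5) = 0.001381+0.000j S between n1,n0
  Y(R6) = 0.003984+0.000j S between n0,n3
  Y(C2) = 0.000+0.03536j S between n0,n5
  I2: injects 1.02 A into n5 (from n0)
  Y(R7) = 0.0007692+0.000j S between n1,n2
  Y(L1) = 0.000-0.6010j S between n4,n1
  I3: injects 0.012 A into n4 (from n5)
  Y(R8) = 0.3311+0.000j S between n5,n4
  I4: injects 0.321 A into n5 (from n0)
  Y(R9) = 0.001359+0.000j S between n4,n2
  Y(C3) = 0.000+0.01930j S between n3,n0
  V1: constraint V(n5)−V(n1) = 3.81
Assemble and solve the 6×6 MNA system:
  V(n1)=11.04-10.78j  V(n2)=7.629-7.406j  V(n3)=10.43-11.17j  V(n4)=11.93-9.163j  V(n5)=14.85-10.78j
  i(V1)=-0.1030+0.01116j

14.85-10.78j V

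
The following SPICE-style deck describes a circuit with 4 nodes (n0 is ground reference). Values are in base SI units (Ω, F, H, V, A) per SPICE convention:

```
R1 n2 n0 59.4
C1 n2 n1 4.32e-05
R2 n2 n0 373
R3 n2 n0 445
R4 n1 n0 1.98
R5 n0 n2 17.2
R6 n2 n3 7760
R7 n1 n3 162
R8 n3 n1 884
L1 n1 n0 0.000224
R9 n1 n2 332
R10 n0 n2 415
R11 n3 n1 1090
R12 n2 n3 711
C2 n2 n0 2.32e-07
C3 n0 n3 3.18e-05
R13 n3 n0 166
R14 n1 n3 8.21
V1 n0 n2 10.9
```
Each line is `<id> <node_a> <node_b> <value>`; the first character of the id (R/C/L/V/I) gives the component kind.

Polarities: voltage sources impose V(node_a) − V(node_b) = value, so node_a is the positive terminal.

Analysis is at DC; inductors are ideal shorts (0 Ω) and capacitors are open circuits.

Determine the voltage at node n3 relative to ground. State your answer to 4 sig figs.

MNA unknowns: 3 node voltages V₁..V_3 plus 2 source currents (L1, V1)
R1: Y=0.01684 on G[2,0]
C1: Y=0.000 on G[2,1]
R2: Y=0.002681 on G[2,0]
R3: Y=0.002247 on G[2,0]
R4: Y=0.5051 on G[1,0]
R5: Y=0.05814 on G[0,2]
R6: Y=0.0001289 on G[2,3]
R7: Y=0.006173 on G[1,3]
R8: Y=0.001131 on G[3,1]
L1: row V1−V0=0, i_L1 at 1,0
R9: Y=0.003012 on G[1,2]
R10: Y=0.002410 on G[0,2]
R11: Y=0.0009174 on G[3,1]
R12: Y=0.001406 on G[2,3]
C2: Y=0.000 on G[2,0]
C3: Y=0.000 on G[0,3]
R13: Y=0.006024 on G[3,0]
R14: Y=0.1218 on G[1,3]
V1: row V0−V2=10.9, i_V1 at 0,2
solve → V1=0.000, V2=-10.90, V3=-0.1216
aux → i_L1=-0.04865, i_V1=-0.9466

-0.1216 V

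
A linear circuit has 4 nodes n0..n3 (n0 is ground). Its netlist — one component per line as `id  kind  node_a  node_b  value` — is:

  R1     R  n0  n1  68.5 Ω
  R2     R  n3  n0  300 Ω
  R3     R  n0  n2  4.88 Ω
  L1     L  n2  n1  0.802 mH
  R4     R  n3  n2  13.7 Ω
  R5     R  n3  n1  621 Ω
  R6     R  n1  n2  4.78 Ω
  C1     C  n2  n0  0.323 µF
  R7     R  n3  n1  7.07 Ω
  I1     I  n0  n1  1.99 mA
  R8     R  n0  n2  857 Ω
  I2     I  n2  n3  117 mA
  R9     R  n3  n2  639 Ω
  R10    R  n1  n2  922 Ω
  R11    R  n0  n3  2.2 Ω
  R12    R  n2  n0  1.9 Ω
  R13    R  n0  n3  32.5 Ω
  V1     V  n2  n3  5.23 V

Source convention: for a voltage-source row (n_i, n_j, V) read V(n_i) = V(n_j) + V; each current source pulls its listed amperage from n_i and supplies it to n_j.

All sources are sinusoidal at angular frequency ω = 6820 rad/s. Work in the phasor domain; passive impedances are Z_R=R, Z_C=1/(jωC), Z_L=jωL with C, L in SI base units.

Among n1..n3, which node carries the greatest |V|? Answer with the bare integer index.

3

MNA unknowns: 3 node voltages V₁..V_3 plus 1 source current (V1)
R1: Y=0.01460+0.000j on G[0,1]
R2: Y=0.003333+0.000j on G[3,0]
R3: Y=0.2049+0.000j on G[0,2]
L1: Y=0.000-0.1828j on G[2,1]
R4: Y=0.07299+0.000j on G[3,2]
R5: Y=0.001610+0.000j on G[3,1]
R6: Y=0.2092+0.000j on G[1,2]
C1: Y=0.000+0.002203j on G[2,0]
R7: Y=0.1414+0.000j on G[3,1]
I1: z[0]−=0.00199, z[1]+=0.00199
R8: Y=0.001167+0.000j on G[0,2]
I2: z[2]−=0.117, z[3]+=0.117
R9: Y=0.001565+0.000j on G[3,2]
R10: Y=0.001085+0.000j on G[1,2]
R11: Y=0.4545+0.000j on G[0,3]
R12: Y=0.5263+0.000j on G[2,0]
R13: Y=0.03077+0.000j on G[0,3]
V1: row V2−V3=5.23, i_V1 at 2,3
solve → V1=0.3971-0.8352j, V2=2.090+0.006215j, V3=-3.140+0.006215j
aux → i_V1=-2.547+0.1234j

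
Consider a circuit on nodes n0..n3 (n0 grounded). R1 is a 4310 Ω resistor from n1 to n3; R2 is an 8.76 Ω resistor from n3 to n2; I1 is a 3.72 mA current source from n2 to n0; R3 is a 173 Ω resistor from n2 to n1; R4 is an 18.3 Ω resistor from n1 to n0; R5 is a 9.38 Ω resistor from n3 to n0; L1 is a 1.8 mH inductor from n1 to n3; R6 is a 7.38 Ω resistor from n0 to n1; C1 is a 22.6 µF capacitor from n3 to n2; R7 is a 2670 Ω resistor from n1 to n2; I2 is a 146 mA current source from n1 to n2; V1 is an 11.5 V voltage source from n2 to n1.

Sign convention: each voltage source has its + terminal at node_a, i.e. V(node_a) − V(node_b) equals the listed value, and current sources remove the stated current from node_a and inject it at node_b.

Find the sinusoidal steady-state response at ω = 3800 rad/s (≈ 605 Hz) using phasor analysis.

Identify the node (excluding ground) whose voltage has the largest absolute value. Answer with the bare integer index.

2

Element admittances at ω=3800 rad/s:
  Y(R1) = 0.0002320+0.000j S between n1,n3
  Y(R2) = 0.1142+0.000j S between n3,n2
  I1: injects 0.00372 A into n0 (from n2)
  Y(R3) = 0.005780+0.000j S between n2,n1
  Y(R4) = 0.05464+0.000j S between n1,n0
  Y(R5) = 0.1066+0.000j S between n3,n0
  Y(L1) = 0.000-0.1462j S between n1,n3
  Y(R6) = 0.1355+0.000j S between n0,n1
  Y(C1) = 0.000+0.08588j S between n3,n2
  Y(R7) = 0.0003745+0.000j S between n1,n2
  I2: injects 0.146 A into n2 (from n1)
  V1: constraint V(n2)−V(n1) = 11.5
Assemble and solve the 4×4 MNA system:
  V(n1)=-1.764-2.520j  V(n2)=9.736-2.520j  V(n3)=3.112+4.495j
  i(V1)=-1.287+0.2321j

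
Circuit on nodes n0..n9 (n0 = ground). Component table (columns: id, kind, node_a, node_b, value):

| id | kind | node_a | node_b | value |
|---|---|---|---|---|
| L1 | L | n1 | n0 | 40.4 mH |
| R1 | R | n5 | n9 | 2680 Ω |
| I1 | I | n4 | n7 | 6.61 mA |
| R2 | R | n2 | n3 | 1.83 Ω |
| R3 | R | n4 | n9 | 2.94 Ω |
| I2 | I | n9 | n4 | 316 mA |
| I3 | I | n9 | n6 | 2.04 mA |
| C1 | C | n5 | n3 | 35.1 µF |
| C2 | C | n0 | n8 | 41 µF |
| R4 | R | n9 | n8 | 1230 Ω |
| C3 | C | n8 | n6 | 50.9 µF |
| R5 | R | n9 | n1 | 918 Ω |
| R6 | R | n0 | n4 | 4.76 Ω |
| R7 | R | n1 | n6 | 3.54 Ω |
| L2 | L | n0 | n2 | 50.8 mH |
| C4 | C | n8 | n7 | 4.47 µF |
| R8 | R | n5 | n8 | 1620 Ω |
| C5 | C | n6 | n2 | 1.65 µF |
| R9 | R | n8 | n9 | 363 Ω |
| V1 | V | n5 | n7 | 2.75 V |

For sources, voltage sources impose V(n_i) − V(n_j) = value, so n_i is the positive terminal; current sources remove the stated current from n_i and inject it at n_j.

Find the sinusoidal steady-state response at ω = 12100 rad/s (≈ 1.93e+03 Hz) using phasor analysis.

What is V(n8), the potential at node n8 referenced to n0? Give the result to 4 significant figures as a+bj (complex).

0.006984-0.006606j V

Element admittances at ω=12100 rad/s:
  Y(L1) = 0.000-0.002046j S between n1,n0
  Y(R1) = 0.0003731+0.000j S between n5,n9
  I1: injects 0.00661 A into n7 (from n4)
  Y(R2) = 0.5464+0.000j S between n2,n3
  Y(R3) = 0.3401+0.000j S between n4,n9
  I2: injects 0.316 A into n4 (from n9)
  I3: injects 0.00204 A into n6 (from n9)
  Y(C1) = 0.000+0.4247j S between n5,n3
  Y(C2) = 0.000+0.4961j S between n0,n8
  Y(R4) = 0.0008130+0.000j S between n9,n8
  Y(C3) = 0.000+0.6159j S between n8,n6
  Y(R5) = 0.001089+0.000j S between n9,n1
  Y(R6) = 0.2101+0.000j S between n0,n4
  Y(R7) = 0.2825+0.000j S between n1,n6
  Y(L2) = 0.000-0.001627j S between n0,n2
  Y(C4) = 0.000+0.05409j S between n8,n7
  Y(R8) = 0.0006173+0.000j S between n5,n8
  Y(C5) = 0.000+0.01997j S between n6,n2
  Y(R9) = 0.002755+0.000j S between n8,n9
  V1: constraint V(n5)−V(n7) = 2.75
Assemble and solve the 10×10 MNA system:
  V(n1)=0.06646-0.01090j  V(n2)=2.014-0.1112j  V(n3)=2.017-0.04622j  V(n4)=-0.01463-0.0002488j  V(n5)=2.101-0.05049j  V(n6)=0.07023-0.01142j  V(n7)=-0.6491-0.05049j  V(n8)=0.006984-0.006606j  V(n9)=-0.9333-0.0004024j
  i(V1)=-0.004237-0.03548j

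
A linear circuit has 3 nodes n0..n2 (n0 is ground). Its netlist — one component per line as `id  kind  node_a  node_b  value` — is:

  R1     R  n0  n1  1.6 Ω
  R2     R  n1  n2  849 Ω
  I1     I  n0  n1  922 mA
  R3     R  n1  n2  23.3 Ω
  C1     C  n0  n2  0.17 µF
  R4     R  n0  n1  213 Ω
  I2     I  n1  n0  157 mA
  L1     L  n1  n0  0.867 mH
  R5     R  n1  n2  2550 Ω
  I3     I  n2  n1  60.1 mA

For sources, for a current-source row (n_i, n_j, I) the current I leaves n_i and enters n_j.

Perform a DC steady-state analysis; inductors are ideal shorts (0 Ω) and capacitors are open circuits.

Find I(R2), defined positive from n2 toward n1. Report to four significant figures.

Apply KCL at each of the 2 non-ground nodes and solve the resulting linear system.
Node n1: branches {R1, R2, I1, R3, R4, I2, L1, R5, I3} → V_1 = 0.000
Node n2: branches {R2, R3, C1, R5, I3} → V_2 = -1.351
Source currents: i(L1)=0.7650

-0.001591 A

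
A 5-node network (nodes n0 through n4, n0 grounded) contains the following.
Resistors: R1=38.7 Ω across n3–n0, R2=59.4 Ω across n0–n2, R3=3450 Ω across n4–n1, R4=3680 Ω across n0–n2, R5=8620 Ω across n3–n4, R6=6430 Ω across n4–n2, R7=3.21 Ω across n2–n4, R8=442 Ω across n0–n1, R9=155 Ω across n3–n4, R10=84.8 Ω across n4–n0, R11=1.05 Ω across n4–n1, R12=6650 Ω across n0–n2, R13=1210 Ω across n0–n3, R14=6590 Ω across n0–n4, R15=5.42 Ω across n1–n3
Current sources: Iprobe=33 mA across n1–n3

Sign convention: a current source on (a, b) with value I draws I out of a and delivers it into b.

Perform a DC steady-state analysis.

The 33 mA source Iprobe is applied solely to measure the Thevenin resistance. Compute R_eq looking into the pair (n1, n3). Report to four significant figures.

R_eq = 4.880 Ω

MNA unknowns: 4 node voltages V₁..V_4
R1: Y=0.02584 on G[3,0]
R2: Y=0.01684 on G[0,2]
R3: Y=0.0002899 on G[4,1]
R4: Y=0.0002717 on G[0,2]
R5: Y=0.0001160 on G[3,4]
R6: Y=0.0001555 on G[4,2]
R7: Y=0.3115 on G[2,4]
R8: Y=0.002262 on G[0,1]
R9: Y=0.006452 on G[3,4]
R10: Y=0.01179 on G[4,0]
R11: Y=0.9524 on G[4,1]
R12: Y=0.0001504 on G[0,2]
R13: Y=0.0008264 on G[0,3]
R14: Y=0.0001517 on G[0,4]
R15: Y=0.1845 on G[1,3]
Iprobe: z[1]−=0.033, z[3]+=0.033
solve → V1=-0.07666, V2=-0.06954, V3=0.08438, V4=-0.07339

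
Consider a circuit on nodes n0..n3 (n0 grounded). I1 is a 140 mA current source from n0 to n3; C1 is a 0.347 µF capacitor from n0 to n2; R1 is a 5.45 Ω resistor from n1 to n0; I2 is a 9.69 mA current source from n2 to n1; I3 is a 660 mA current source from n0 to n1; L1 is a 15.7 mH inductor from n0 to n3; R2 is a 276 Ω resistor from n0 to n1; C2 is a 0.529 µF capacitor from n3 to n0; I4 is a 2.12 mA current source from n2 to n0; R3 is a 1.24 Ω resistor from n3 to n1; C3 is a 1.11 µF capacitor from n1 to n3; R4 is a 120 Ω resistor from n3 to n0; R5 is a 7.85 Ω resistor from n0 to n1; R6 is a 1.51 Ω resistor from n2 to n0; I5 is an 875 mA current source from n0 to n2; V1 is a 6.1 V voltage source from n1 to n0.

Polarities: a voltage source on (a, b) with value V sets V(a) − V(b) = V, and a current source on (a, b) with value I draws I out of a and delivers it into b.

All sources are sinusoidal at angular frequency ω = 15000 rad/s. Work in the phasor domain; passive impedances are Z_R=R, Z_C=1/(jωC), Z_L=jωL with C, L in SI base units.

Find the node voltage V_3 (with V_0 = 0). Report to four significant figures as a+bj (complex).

Apply KCL at each of the 3 non-ground nodes and solve the resulting linear system.
Node n1: branches {R1, I2, I3, R2, R3, C3, R5, V1} → V_1 = 6.100+0.000j
Node n2: branches {C1, I2, I4, R6, I5} → V_2 = 1.303-0.01024j
Node n3: branches {I1, L1, C2, R3, C3, R4} → V_3 = 6.209-0.03033j
Source currents: i(V1)=-1.161-0.02265j

6.209-0.03033j V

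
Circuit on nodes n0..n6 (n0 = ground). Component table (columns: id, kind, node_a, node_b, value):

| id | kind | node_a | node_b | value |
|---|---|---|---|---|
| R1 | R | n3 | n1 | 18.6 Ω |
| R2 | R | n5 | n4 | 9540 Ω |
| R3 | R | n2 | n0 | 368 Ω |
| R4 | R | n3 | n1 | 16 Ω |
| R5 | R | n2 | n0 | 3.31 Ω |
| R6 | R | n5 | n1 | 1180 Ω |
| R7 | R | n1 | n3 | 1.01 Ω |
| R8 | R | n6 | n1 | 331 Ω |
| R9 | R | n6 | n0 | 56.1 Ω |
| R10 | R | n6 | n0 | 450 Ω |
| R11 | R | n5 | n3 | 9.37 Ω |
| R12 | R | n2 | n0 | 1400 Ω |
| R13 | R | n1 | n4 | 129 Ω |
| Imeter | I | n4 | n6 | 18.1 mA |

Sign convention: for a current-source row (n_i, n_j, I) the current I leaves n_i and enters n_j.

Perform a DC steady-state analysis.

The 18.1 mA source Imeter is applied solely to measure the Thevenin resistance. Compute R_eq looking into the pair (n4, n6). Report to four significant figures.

R_eq = 458.3 Ω

Apply KCL at each of the 6 non-ground nodes and solve the resulting linear system.
Node n1: branches {R1, R4, R6, R7, R8, R13} → V_1 = -5.991
Node n2: branches {R3, R5, R12} → V_2 = 0.000
Node n3: branches {R1, R4, R7, R11} → V_3 = -5.991
Node n4: branches {R2, R13, Imeter} → V_4 = -8.295
Node n5: branches {R2, R6, R11} → V_5 = -5.994
Node n6: branches {R8, R9, R10, Imeter} → V_6 = 0.000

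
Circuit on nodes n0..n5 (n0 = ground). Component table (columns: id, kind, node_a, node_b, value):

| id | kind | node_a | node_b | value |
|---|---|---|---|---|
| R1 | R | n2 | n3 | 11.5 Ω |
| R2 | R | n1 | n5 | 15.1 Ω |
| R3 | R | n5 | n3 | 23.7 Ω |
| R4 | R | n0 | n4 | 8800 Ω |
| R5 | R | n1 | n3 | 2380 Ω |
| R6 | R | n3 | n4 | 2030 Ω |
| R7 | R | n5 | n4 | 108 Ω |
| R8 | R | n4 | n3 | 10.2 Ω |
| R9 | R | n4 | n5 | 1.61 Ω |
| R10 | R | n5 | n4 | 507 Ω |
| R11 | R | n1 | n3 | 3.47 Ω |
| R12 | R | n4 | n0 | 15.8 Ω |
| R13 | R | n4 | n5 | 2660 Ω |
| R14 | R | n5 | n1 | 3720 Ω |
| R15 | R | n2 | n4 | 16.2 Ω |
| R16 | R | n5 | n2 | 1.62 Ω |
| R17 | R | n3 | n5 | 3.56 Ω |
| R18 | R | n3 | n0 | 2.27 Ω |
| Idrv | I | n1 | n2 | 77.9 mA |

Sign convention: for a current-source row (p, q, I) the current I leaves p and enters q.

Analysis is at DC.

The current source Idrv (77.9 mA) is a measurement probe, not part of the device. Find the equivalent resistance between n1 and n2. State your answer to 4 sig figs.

R_eq = 4.939 Ω

MNA unknowns: 5 node voltages V₁..V_5
R1: Y=0.08696 on G[2,3]
R2: Y=0.06623 on G[1,5]
R3: Y=0.04219 on G[5,3]
R4: Y=0.0001136 on G[0,4]
R5: Y=0.0004202 on G[1,3]
R6: Y=0.0004926 on G[3,4]
R7: Y=0.009259 on G[5,4]
R8: Y=0.09804 on G[4,3]
R9: Y=0.6211 on G[4,5]
R10: Y=0.001972 on G[5,4]
R11: Y=0.2882 on G[1,3]
R12: Y=0.06329 on G[4,0]
R13: Y=0.0003759 on G[4,5]
R14: Y=0.0002688 on G[5,1]
R15: Y=0.06173 on G[2,4]
R16: Y=0.6173 on G[5,2]
R17: Y=0.2809 on G[3,5]
R18: Y=0.4405 on G[3,0]
Idrv: z[1]−=0.0779, z[2]+=0.0779
solve → V1=-0.2124, V2=0.1723, V3=-0.01033, V4=0.07176, V5=0.08192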